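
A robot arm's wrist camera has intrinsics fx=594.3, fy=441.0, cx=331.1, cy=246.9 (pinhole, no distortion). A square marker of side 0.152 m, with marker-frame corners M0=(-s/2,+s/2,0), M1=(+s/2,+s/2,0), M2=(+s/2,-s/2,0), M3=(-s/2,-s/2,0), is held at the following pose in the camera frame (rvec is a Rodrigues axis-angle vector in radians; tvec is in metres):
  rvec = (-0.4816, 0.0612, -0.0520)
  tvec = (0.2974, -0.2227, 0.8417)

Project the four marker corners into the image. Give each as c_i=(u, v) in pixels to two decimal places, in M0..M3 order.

Intrinsics K: fx=594.3, fy=441.0, cx=331.1, cy=246.9
Marker side s = 0.152 m; corners in marker frame (Z=0):
  M0 = (-0.0760, +0.0760, 0)
  M1 = (+0.0760, +0.0760, 0)
  M2 = (+0.0760, -0.0760, 0)
  M3 = (-0.0760, -0.0760, 0)
rvec = (-0.4816, 0.0612, -0.0520), |rvec| = θ = 0.48825 rad = 27.975°
Rodrigues: sinθ=0.46908, 1−cosθ=0.11684; R = I + sinθ·[k]× + (1−cosθ)·[k]×²:
    [+0.99684 +0.03551 +0.07107]
    [-0.06440 +0.88499 +0.46113]
    [-0.04652 -0.46425 +0.88448]
t = (0.2974, -0.2227, 0.8417) m
M0: Pc = R·M0+t = (+0.22434, -0.15055, +0.80995); u = 594.3·(+0.22434)/0.80995 + 331.1 = 495.7081, v = 441.0·(-0.15055)/0.80995 + 246.9 = 164.9313
M1: Pc = R·M1+t = (+0.37586, -0.16034, +0.80288); u = 594.3·(+0.37586)/0.80288 + 331.1 = 609.3140, v = 441.0·(-0.16034)/0.80288 + 246.9 = 158.8322
M2: Pc = R·M2+t = (+0.37046, -0.29485, +0.87345); u = 594.3·(+0.37046)/0.87345 + 331.1 = 583.1643, v = 441.0·(-0.29485)/0.87345 + 246.9 = 98.0294
M3: Pc = R·M3+t = (+0.21894, -0.28506, +0.88052); u = 594.3·(+0.21894)/0.88052 + 331.1 = 478.8729, v = 441.0·(-0.28506)/0.88052 + 246.9 = 104.1280

c0=(495.71, 164.93) c1=(609.31, 158.83) c2=(583.16, 98.03) c3=(478.87, 104.13)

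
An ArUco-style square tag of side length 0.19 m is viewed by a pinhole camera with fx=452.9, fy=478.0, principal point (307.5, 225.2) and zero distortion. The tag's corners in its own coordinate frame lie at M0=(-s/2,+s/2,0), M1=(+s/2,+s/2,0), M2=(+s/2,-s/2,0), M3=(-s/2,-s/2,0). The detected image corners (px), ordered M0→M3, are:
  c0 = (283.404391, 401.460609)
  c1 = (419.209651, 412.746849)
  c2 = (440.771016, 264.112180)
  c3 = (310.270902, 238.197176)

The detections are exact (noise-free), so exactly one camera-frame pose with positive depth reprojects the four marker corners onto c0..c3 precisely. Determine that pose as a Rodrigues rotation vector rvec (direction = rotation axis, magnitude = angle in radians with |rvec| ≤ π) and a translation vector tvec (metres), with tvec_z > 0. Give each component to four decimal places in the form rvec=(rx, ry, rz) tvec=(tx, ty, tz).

Intrinsics K: fx=452.9, fy=478.0, cx=307.5, cy=225.2
Marker side s = 0.19 m; corners in marker frame (Z=0):
  M0 = (-0.0950, +0.0950, 0)
  M1 = (+0.0950, +0.0950, 0)
  M2 = (+0.0950, -0.0950, 0)
  M3 = (-0.0950, -0.0950, 0)
Detected image corners:
  c0 = (283.404391, 401.460609) px
  c1 = (419.209651, 412.746849) px
  c2 = (440.771016, 264.112180) px
  c3 = (310.270902, 238.197176) px
Planar DLT: solve 8×8 A·h = b for H (H[2,2]=1):
  H  [+885.15632 -169.42250 +366.76012]
  H  [+265.42895 +780.29763 +328.70835]
  H  [+0.50771 -0.11737 +1.00000]
B = K⁻¹H; ‖b₁‖=1.717218, ‖b₂‖=1.717218; λ = 2/(‖b₁‖+‖b₂‖) = 0.582337, sign → tz>0 ⇒ λ=+0.582337
r₁ = λ·B[:,0] = (+0.93739,+0.18407,+0.29566); r₂ = λ·B[:,1] = (-0.17144,+0.98282,-0.06835)
r₃ = r₁×r₂ = (-0.30316,+0.01338,+0.95285); SVD([r₁ r₂ r₃]) → R = UVᵀ:
  R  [+0.93739 -0.17144 -0.30316]
  R  [+0.18407 +0.98282 +0.01338]
  R  [+0.29566 -0.06835 +0.95285]
t = (+0.07620, +0.12610, +0.58234) m
tr R = 2.873059; θ = arccos((tr R − 1)/2) = 0.358200 rad = 20.523°
axis k = ((R−Rᵀ)₃₂, (R−Rᵀ)₁₃, (R−Rᵀ)₂₁) / (2 sinθ) = (-0.116565, -0.854017, +0.507019)
rvec = θ·k = (-0.041754, -0.305909, +0.181614)

rvec=(-0.0418, -0.3059, 0.1816) tvec=(0.0762, 0.1261, 0.5823)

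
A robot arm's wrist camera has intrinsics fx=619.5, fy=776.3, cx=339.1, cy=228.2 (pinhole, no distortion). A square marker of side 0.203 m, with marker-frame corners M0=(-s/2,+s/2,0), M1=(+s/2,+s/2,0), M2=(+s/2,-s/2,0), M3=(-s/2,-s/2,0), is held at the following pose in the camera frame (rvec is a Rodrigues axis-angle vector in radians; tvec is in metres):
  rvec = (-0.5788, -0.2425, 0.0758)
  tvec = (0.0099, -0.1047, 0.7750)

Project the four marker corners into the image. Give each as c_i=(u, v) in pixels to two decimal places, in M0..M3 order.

c0=(260.38, 190.40) c1=(429.45, 222.07) c2=(418.05, 68.33) c3=(271.69, 33.10)

Intrinsics K: fx=619.5, fy=776.3, cx=339.1, cy=228.2
Marker side s = 0.203 m; corners in marker frame (Z=0):
  M0 = (-0.1015, +0.1015, 0)
  M1 = (+0.1015, +0.1015, 0)
  M2 = (+0.1015, -0.1015, 0)
  M3 = (-0.1015, -0.1015, 0)
rvec = (-0.5788, -0.2425, 0.0758), |rvec| = θ = 0.63211 rad = 36.217°
Rodrigues: sinθ=0.59085, 1−cosθ=0.19322; R = I + sinθ·[k]× + (1−cosθ)·[k]×²:
    [+0.96878 -0.00298 -0.24789]
    [+0.13873 +0.83522 +0.53213]
    [+0.20545 -0.54991 +0.80956]
t = (0.0099, -0.1047, 0.7750) m
M0: Pc = R·M0+t = (-0.08873, -0.03401, +0.69833); u = 619.5·(-0.08873)/0.69833 + 339.1 = 260.3827, v = 776.3·(-0.03401)/0.69833 + 228.2 = 190.3974
M1: Pc = R·M1+t = (+0.10793, -0.00584, +0.74004); u = 619.5·(+0.10793)/0.74004 + 339.1 = 429.4497, v = 776.3·(-0.00584)/0.74004 + 228.2 = 222.0692
M2: Pc = R·M2+t = (+0.10853, -0.17539, +0.85167); u = 619.5·(+0.10853)/0.85167 + 339.1 = 418.0471, v = 776.3·(-0.17539)/0.85167 + 228.2 = 68.3275
M3: Pc = R·M3+t = (-0.08813, -0.20356, +0.80996); u = 619.5·(-0.08813)/0.80996 + 339.1 = 271.6942, v = 776.3·(-0.20356)/0.80996 + 228.2 = 33.1042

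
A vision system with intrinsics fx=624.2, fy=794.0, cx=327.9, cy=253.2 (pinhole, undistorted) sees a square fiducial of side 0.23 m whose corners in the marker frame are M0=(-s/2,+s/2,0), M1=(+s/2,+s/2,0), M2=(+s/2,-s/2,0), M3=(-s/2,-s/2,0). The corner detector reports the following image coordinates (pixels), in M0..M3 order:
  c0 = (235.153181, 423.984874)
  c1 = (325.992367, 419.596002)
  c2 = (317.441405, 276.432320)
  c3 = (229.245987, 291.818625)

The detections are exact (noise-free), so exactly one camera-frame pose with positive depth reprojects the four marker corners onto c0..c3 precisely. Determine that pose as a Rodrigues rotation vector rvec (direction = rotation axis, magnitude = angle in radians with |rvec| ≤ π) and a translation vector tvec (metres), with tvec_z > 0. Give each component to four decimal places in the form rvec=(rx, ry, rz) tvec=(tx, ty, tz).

Intrinsics K: fx=624.2, fy=794.0, cx=327.9, cy=253.2
Marker side s = 0.23 m; corners in marker frame (Z=0):
  M0 = (-0.1150, +0.1150, 0)
  M1 = (+0.1150, +0.1150, 0)
  M2 = (+0.1150, -0.1150, 0)
  M3 = (-0.1150, -0.1150, 0)
Detected image corners:
  c0 = (235.153181, 423.984874) px
  c1 = (325.992367, 419.596002) px
  c2 = (317.441405, 276.432320) px
  c3 = (229.245987, 291.818625) px
Planar DLT: solve 8×8 A·h = b for H (H[2,2]=1):
  H  [+290.95948 +3.56178 +275.09209]
  H  [-168.38557 +562.35080 +352.36967]
  H  [-0.35449 -0.09978 +1.00000]
B = K⁻¹H; ‖b₁‖=0.749024, ‖b₂‖=0.749024; λ = 2/(‖b₁‖+‖b₂‖) = 1.335071, sign → tz>0 ⇒ λ=+1.335071
r₁ = λ·B[:,0] = (+0.87094,-0.13221,-0.47328); r₂ = λ·B[:,1] = (+0.07760,+0.98805,-0.13321)
r₃ = r₁×r₂ = (+0.48523,+0.07930,+0.87078); SVD([r₁ r₂ r₃]) → R = UVᵀ:
  R  [+0.87094 +0.07760 +0.48523]
  R  [-0.13221 +0.98805 +0.07930]
  R  [-0.47328 -0.13321 +0.87078]
t = (-0.11295, +0.16675, +1.33507) m
tr R = 2.729766; θ = arccos((tr R − 1)/2) = 0.525879 rad = 30.131°
axis k = ((R−Rᵀ)₃₂, (R−Rᵀ)₁₃, (R−Rᵀ)₂₁) / (2 sinθ) = (-0.211672, +0.954737, -0.208980)
rvec = θ·k = (-0.111314, +0.502076, -0.109898)

rvec=(-0.1113, 0.5021, -0.1099) tvec=(-0.1129, 0.1667, 1.3351)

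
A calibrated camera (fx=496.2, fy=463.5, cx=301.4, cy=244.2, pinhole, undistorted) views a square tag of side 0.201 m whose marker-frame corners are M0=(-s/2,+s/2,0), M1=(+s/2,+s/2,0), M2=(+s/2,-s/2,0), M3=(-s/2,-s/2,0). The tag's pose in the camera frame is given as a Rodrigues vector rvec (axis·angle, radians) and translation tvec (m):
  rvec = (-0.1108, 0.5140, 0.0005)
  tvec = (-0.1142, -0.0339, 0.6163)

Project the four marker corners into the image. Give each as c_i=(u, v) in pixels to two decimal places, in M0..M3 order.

Intrinsics K: fx=496.2, fy=463.5, cx=301.4, cy=244.2
Marker side s = 0.201 m; corners in marker frame (Z=0):
  M0 = (-0.1005, +0.1005, 0)
  M1 = (+0.1005, +0.1005, 0)
  M2 = (+0.1005, -0.1005, 0)
  M3 = (-0.1005, -0.1005, 0)
rvec = (-0.1108, 0.5140, 0.0005), |rvec| = θ = 0.52581 rad = 30.127°
Rodrigues: sinθ=0.50191, 1−cosθ=0.13508; R = I + sinθ·[k]× + (1−cosθ)·[k]×²:
    [+0.87092 -0.02830 +0.49061]
    [-0.02735 +0.99400 +0.10589]
    [-0.49067 -0.10564 +0.86492]
t = (-0.1142, -0.0339, 0.6163) m
M0: Pc = R·M0+t = (-0.20457, +0.06875, +0.65500); u = 496.2·(-0.20457)/0.65500 + 301.4 = 146.4242, v = 463.5·(+0.06875)/0.65500 + 244.2 = 292.8471
M1: Pc = R·M1+t = (-0.02952, +0.06325, +0.55637); u = 496.2·(-0.02952)/0.55637 + 301.4 = 275.0750, v = 463.5·(+0.06325)/0.55637 + 244.2 = 296.8910
M2: Pc = R·M2+t = (-0.02383, -0.13655, +0.57760); u = 496.2·(-0.02383)/0.57760 + 301.4 = 280.9299, v = 463.5·(-0.13655)/0.57760 + 244.2 = 134.6286
M3: Pc = R·M3+t = (-0.19888, -0.13105, +0.67623); u = 496.2·(-0.19888)/0.67623 + 301.4 = 155.4647, v = 463.5·(-0.13105)/0.67623 + 244.2 = 154.3768

c0=(146.42, 292.85) c1=(275.08, 296.89) c2=(280.93, 134.63) c3=(155.46, 154.38)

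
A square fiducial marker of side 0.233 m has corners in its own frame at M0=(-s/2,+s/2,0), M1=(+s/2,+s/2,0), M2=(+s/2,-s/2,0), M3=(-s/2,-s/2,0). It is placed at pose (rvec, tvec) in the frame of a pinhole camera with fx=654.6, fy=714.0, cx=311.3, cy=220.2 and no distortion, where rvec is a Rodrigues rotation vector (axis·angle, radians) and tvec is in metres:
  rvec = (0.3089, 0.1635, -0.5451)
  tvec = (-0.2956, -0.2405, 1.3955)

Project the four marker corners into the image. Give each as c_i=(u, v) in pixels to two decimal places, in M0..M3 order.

c0=(161.60, 176.04) c1=(247.88, 116.74) c2=(184.60, 11.70) c3=(97.26, 77.52)

Intrinsics K: fx=654.6, fy=714.0, cx=311.3, cy=220.2
Marker side s = 0.233 m; corners in marker frame (Z=0):
  M0 = (-0.1165, +0.1165, 0)
  M1 = (+0.1165, +0.1165, 0)
  M2 = (+0.1165, -0.1165, 0)
  M3 = (-0.1165, -0.1165, 0)
rvec = (0.3089, 0.1635, -0.5451), |rvec| = θ = 0.64752 rad = 37.100°
Rodrigues: sinθ=0.60321, 1−cosθ=0.20242; R = I + sinθ·[k]× + (1−cosθ)·[k]×²:
    [+0.84365 +0.53218 +0.07102]
    [-0.48342 +0.81049 -0.33079]
    [-0.23360 +0.24474 +0.94103]
t = (-0.2956, -0.2405, 1.3955) m
M0: Pc = R·M0+t = (-0.33189, -0.08976, +1.45123); u = 654.6·(-0.33189)/1.45123 + 311.3 = 161.5974, v = 714.0·(-0.08976)/1.45123 + 220.2 = 176.0381
M1: Pc = R·M1+t = (-0.13532, -0.20240, +1.39680); u = 654.6·(-0.13532)/1.39680 + 311.3 = 247.8850, v = 714.0·(-0.20240)/1.39680 + 220.2 = 116.7412
M2: Pc = R·M2+t = (-0.25931, -0.39124, +1.33977); u = 654.6·(-0.25931)/1.33977 + 311.3 = 184.6016, v = 714.0·(-0.39124)/1.33977 + 220.2 = 11.6983
M3: Pc = R·M3+t = (-0.45588, -0.27860, +1.39420); u = 654.6·(-0.45588)/1.39420 + 311.3 = 97.2554, v = 714.0·(-0.27860)/1.39420 + 220.2 = 77.5213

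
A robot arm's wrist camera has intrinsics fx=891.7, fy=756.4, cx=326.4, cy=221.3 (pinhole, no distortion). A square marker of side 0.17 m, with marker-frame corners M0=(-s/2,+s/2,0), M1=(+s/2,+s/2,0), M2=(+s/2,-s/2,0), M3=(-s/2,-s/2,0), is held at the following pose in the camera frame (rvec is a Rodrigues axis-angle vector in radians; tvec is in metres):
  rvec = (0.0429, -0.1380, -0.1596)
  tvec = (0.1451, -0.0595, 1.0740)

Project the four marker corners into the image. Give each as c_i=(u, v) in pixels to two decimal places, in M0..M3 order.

c0=(389.23, 248.27) c1=(523.92, 228.68) c2=(503.79, 111.38) c3=(367.50, 128.63)

Intrinsics K: fx=891.7, fy=756.4, cx=326.4, cy=221.3
Marker side s = 0.17 m; corners in marker frame (Z=0):
  M0 = (-0.0850, +0.0850, 0)
  M1 = (+0.0850, +0.0850, 0)
  M2 = (+0.0850, -0.0850, 0)
  M3 = (-0.0850, -0.0850, 0)
rvec = (0.0429, -0.1380, -0.1596), |rvec| = θ = 0.21531 rad = 12.336°
Rodrigues: sinθ=0.21365, 1−cosθ=0.02309; R = I + sinθ·[k]× + (1−cosθ)·[k]×²:
    [+0.97783 +0.15542 -0.14035]
    [-0.16132 +0.98640 -0.03160]
    [+0.13353 +0.05354 +0.98960]
t = (0.1451, -0.0595, 1.0740) m
M0: Pc = R·M0+t = (+0.07520, +0.03806, +1.06720); u = 891.7·(+0.07520)/1.06720 + 326.4 = 389.2296, v = 756.4·(+0.03806)/1.06720 + 221.3 = 248.2728
M1: Pc = R·M1+t = (+0.24143, +0.01063, +1.08990); u = 891.7·(+0.24143)/1.08990 + 326.4 = 523.9223, v = 756.4·(+0.01063)/1.08990 + 221.3 = 228.6784
M2: Pc = R·M2+t = (+0.21500, -0.15706, +1.08080); u = 891.7·(+0.21500)/1.08080 + 326.4 = 503.7869, v = 756.4·(-0.15706)/1.08080 + 221.3 = 111.3841
M3: Pc = R·M3+t = (+0.04877, -0.12963, +1.05810); u = 891.7·(+0.04877)/1.05810 + 326.4 = 367.5035, v = 756.4·(-0.12963)/1.05810 + 221.3 = 128.6307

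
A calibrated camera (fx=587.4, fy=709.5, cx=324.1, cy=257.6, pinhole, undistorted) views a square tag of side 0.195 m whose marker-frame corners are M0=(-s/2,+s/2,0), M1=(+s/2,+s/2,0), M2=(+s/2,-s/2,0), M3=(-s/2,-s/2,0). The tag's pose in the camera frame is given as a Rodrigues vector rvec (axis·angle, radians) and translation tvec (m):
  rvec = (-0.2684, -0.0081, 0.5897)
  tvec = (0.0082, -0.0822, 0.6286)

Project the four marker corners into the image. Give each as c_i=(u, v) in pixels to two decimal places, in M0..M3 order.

Intrinsics K: fx=587.4, fy=709.5, cx=324.1, cy=257.6
Marker side s = 0.195 m; corners in marker frame (Z=0):
  M0 = (-0.0975, +0.0975, 0)
  M1 = (+0.0975, +0.0975, 0)
  M2 = (+0.0975, -0.0975, 0)
  M3 = (-0.0975, -0.0975, 0)
rvec = (-0.2684, -0.0081, 0.5897), |rvec| = θ = 0.64796 rad = 37.125°
Rodrigues: sinθ=0.60356, 1−cosθ=0.20268; R = I + sinθ·[k]× + (1−cosθ)·[k]×²:
    [+0.83209 -0.54824 -0.08395]
    [+0.55034 +0.79735 +0.24770]
    [-0.06886 -0.25231 +0.96519]
t = (0.0082, -0.0822, 0.6286) m
M0: Pc = R·M0+t = (-0.12638, -0.05812, +0.61071); u = 587.4·(-0.12638)/0.61071 + 324.1 = 202.5416, v = 709.5·(-0.05812)/0.61071 + 257.6 = 190.0824
M1: Pc = R·M1+t = (+0.03588, +0.04920, +0.59729); u = 587.4·(+0.03588)/0.59729 + 324.1 = 359.3817, v = 709.5·(+0.04920)/0.59729 + 257.6 = 316.0434
M2: Pc = R·M2+t = (+0.14278, -0.10628, +0.64649); u = 587.4·(+0.14278)/0.64649 + 324.1 = 453.8331, v = 709.5·(-0.10628)/0.64649 + 257.6 = 140.9574
M3: Pc = R·M3+t = (-0.01948, -0.21360, +0.65991); u = 587.4·(-0.01948)/0.65991 + 324.1 = 306.7646, v = 709.5·(-0.21360)/0.65991 + 257.6 = 27.9504

c0=(202.54, 190.08) c1=(359.38, 316.04) c2=(453.83, 140.96) c3=(306.76, 27.95)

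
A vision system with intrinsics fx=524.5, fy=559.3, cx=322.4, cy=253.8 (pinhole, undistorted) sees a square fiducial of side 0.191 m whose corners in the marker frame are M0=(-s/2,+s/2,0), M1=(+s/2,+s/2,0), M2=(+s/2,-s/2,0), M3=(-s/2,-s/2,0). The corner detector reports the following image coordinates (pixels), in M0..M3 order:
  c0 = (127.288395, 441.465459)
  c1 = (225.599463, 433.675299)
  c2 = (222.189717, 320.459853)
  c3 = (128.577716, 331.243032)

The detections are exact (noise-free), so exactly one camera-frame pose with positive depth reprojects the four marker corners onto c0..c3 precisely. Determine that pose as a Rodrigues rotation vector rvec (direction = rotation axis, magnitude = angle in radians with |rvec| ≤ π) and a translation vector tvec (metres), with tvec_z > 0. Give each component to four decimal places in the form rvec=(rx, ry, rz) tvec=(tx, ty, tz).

rvec=(-0.2442, 0.1731, -0.1022) tvec=(-0.2744, 0.2213, 0.9776)

Intrinsics K: fx=524.5, fy=559.3, cx=322.4, cy=253.8
Marker side s = 0.191 m; corners in marker frame (Z=0):
  M0 = (-0.0955, +0.0955, 0)
  M1 = (+0.0955, +0.0955, 0)
  M2 = (+0.0955, -0.0955, 0)
  M3 = (-0.0955, -0.0955, 0)
Detected image corners:
  c0 = (127.288395, 441.465459) px
  c1 = (225.599463, 433.675299) px
  c2 = (222.189717, 320.459853) px
  c3 = (128.577716, 331.243032) px
Planar DLT: solve 8×8 A·h = b for H (H[2,2]=1):
  H  [+473.71986 -39.42551 +175.16124]
  H  [-110.43074 +487.61354 +380.42434]
  H  [-0.16143 -0.25459 +1.00000]
B = K⁻¹H; ‖b₁‖=1.022893, ‖b₂‖=1.022893; λ = 2/(‖b₁‖+‖b₂‖) = 0.977620, sign → tz>0 ⇒ λ=+0.977620
r₁ = λ·B[:,0] = (+0.97998,-0.12141,-0.15782); r₂ = λ·B[:,1] = (+0.07951,+0.96526,-0.24890)
r₃ = r₁×r₂ = (+0.18255,+0.23137,+0.95559); SVD([r₁ r₂ r₃]) → R = UVᵀ:
  R  [+0.97998 +0.07951 +0.18255]
  R  [-0.12141 +0.96526 +0.23137]
  R  [-0.15782 -0.24890 +0.95559]
t = (-0.27444, +0.22133, +0.97762) m
tr R = 2.900823; θ = arccos((tr R − 1)/2) = 0.316239 rad = 18.119°
axis k = ((R−Rᵀ)₃₂, (R−Rᵀ)₁₃, (R−Rᵀ)₂₁) / (2 sinθ) = (-0.772140, +0.547225, -0.323026)
rvec = θ·k = (-0.244181, +0.173054, -0.102153)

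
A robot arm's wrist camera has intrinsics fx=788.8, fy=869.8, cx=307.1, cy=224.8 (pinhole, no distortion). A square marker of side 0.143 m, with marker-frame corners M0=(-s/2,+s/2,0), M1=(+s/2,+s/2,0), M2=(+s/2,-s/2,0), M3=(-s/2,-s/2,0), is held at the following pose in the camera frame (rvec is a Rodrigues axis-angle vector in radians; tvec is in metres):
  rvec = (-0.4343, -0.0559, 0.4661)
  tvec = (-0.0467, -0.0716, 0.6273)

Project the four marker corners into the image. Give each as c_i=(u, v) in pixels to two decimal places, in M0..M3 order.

Intrinsics K: fx=788.8, fy=869.8, cx=307.1, cy=224.8
Marker side s = 0.143 m; corners in marker frame (Z=0):
  M0 = (-0.0715, +0.0715, 0)
  M1 = (+0.0715, +0.0715, 0)
  M2 = (+0.0715, -0.0715, 0)
  M3 = (-0.0715, -0.0715, 0)
rvec = (-0.4343, -0.0559, 0.4661), |rvec| = θ = 0.63952 rad = 36.642°
Rodrigues: sinθ=0.59681, 1−cosθ=0.19762; R = I + sinθ·[k]× + (1−cosθ)·[k]×²:
    [+0.89352 -0.42324 -0.14998]
    [+0.44670 +0.80389 +0.39271]
    [-0.04564 -0.41788 +0.90735]
t = (-0.0467, -0.0716, 0.6273) m
M0: Pc = R·M0+t = (-0.14085, -0.04606, +0.60068); u = 788.8·(-0.14085)/0.60068 + 307.1 = 122.1426, v = 869.8·(-0.04606)/0.60068 + 224.8 = 158.1029
M1: Pc = R·M1+t = (-0.01308, +0.01782, +0.59416); u = 788.8·(-0.01308)/0.59416 + 307.1 = 289.7414, v = 869.8·(+0.01782)/0.59416 + 224.8 = 250.8832
M2: Pc = R·M2+t = (+0.04745, -0.09714, +0.65392); u = 788.8·(+0.04745)/0.65392 + 307.1 = 364.3355, v = 869.8·(-0.09714)/0.65392 + 224.8 = 95.5915
M3: Pc = R·M3+t = (-0.08032, -0.16102, +0.66044); u = 788.8·(-0.08032)/0.66044 + 307.1 = 211.1640, v = 869.8·(-0.16102)/0.66044 + 224.8 = 12.7408

c0=(122.14, 158.10) c1=(289.74, 250.88) c2=(364.34, 95.59) c3=(211.16, 12.74)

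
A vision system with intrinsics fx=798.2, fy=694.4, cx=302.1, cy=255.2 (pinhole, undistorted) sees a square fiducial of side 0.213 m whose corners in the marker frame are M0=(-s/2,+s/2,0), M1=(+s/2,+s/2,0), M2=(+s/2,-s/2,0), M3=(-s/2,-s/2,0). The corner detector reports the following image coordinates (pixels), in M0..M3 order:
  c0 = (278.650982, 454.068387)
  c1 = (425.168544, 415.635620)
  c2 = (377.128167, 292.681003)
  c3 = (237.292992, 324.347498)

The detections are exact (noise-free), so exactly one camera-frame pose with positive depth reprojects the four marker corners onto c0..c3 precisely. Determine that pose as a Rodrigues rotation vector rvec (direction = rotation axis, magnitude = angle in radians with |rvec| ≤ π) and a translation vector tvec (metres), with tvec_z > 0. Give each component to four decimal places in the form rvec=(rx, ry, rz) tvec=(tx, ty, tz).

rvec=(-0.3405, -0.1578, -0.2683) tvec=(0.0396, 0.1850, 1.1237)

Intrinsics K: fx=798.2, fy=694.4, cx=302.1, cy=255.2
Marker side s = 0.213 m; corners in marker frame (Z=0):
  M0 = (-0.1065, +0.1065, 0)
  M1 = (+0.1065, +0.1065, 0)
  M2 = (+0.1065, -0.1065, 0)
  M3 = (-0.1065, -0.1065, 0)
Detected image corners:
  c0 = (278.650982, 454.068387) px
  c1 = (425.168544, 415.635620) px
  c2 = (377.128167, 292.681003) px
  c3 = (237.292992, 324.347498) px
Planar DLT: solve 8×8 A·h = b for H (H[2,2]=1):
  H  [+729.55493 +119.88329 +330.24593]
  H  [-98.87529 +491.03576 +369.51303]
  H  [+0.17545 -0.27390 +1.00000]
B = K⁻¹H; ‖b₁‖=0.889942, ‖b₂‖=0.889942; λ = 2/(‖b₁‖+‖b₂‖) = 1.123669, sign → tz>0 ⇒ λ=+1.123669
r₁ = λ·B[:,0] = (+0.95242,-0.23245,+0.19715); r₂ = λ·B[:,1] = (+0.28525,+0.90770,-0.30777)
r₃ = r₁×r₂ = (-0.10741,+0.34936,+0.93081); SVD([r₁ r₂ r₃]) → R = UVᵀ:
  R  [+0.95242 +0.28525 -0.10741]
  R  [-0.23245 +0.90770 +0.34936]
  R  [+0.19715 -0.30777 +0.93081]
t = (+0.03962, +0.18498, +1.12367) m
tr R = 2.790922; θ = arccos((tr R − 1)/2) = 0.461330 rad = 26.432°
axis k = ((R−Rᵀ)₃₂, (R−Rᵀ)₁₃, (R−Rᵀ)₂₁) / (2 sinθ) = (-0.738116, -0.342102, -0.581508)
rvec = θ·k = (-0.340515, -0.157822, -0.268267)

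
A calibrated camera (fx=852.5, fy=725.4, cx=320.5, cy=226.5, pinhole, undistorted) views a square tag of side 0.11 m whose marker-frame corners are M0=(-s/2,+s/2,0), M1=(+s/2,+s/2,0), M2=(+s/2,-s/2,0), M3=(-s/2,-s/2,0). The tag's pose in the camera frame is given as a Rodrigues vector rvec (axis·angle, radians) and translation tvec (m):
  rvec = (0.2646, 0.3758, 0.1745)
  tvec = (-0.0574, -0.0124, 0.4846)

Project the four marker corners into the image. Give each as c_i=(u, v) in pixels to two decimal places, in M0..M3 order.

Intrinsics K: fx=852.5, fy=725.4, cx=320.5, cy=226.5
Marker side s = 0.11 m; corners in marker frame (Z=0):
  M0 = (-0.0550, +0.0550, 0)
  M1 = (+0.0550, +0.0550, 0)
  M2 = (+0.0550, -0.0550, 0)
  M3 = (-0.0550, -0.0550, 0)
rvec = (0.2646, 0.3758, 0.1745), |rvec| = θ = 0.49162 rad = 28.168°
Rodrigues: sinθ=0.47205, 1−cosθ=0.11843; R = I + sinθ·[k]× + (1−cosθ)·[k]×²:
    [+0.91588 -0.11883 +0.38347]
    [+0.21628 +0.95077 -0.22194]
    [-0.33822 +0.28620 +0.89649]
t = (-0.0574, -0.0124, 0.4846) m
M0: Pc = R·M0+t = (-0.11431, +0.02800, +0.51894); u = 852.5·(-0.11431)/0.51894 + 320.5 = 132.7177, v = 725.4·(+0.02800)/0.51894 + 226.5 = 265.6354
M1: Pc = R·M1+t = (-0.01356, +0.05179, +0.48174); u = 852.5·(-0.01356)/0.48174 + 320.5 = 296.4995, v = 725.4·(+0.05179)/0.48174 + 226.5 = 304.4819
M2: Pc = R·M2+t = (-0.00049, -0.05280, +0.45026); u = 852.5·(-0.00049)/0.45026 + 320.5 = 319.5702, v = 725.4·(-0.05280)/0.45026 + 226.5 = 141.4397
M3: Pc = R·M3+t = (-0.10124, -0.07659, +0.48746); u = 852.5·(-0.10124)/0.48746 + 320.5 = 143.4498, v = 725.4·(-0.07659)/0.48746 + 226.5 = 112.5281

c0=(132.72, 265.64) c1=(296.50, 304.48) c2=(319.57, 141.44) c3=(143.45, 112.53)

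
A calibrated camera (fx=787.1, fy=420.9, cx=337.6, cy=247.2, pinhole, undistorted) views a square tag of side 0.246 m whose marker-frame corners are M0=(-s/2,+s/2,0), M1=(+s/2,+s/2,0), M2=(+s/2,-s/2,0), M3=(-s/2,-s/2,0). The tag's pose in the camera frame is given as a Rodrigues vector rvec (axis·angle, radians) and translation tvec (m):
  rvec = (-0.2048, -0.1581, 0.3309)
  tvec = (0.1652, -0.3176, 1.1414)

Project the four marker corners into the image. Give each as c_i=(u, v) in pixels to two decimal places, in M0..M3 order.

c0=(346.77, 153.27) c1=(506.73, 186.67) c2=(548.77, 108.55) c3=(397.54, 74.76)

Intrinsics K: fx=787.1, fy=420.9, cx=337.6, cy=247.2
Marker side s = 0.246 m; corners in marker frame (Z=0):
  M0 = (-0.1230, +0.1230, 0)
  M1 = (+0.1230, +0.1230, 0)
  M2 = (+0.1230, -0.1230, 0)
  M3 = (-0.1230, -0.1230, 0)
rvec = (-0.2048, -0.1581, 0.3309), |rvec| = θ = 0.42004 rad = 24.067°
Rodrigues: sinθ=0.40780, 1−cosθ=0.08693; R = I + sinθ·[k]× + (1−cosθ)·[k]×²:
    [+0.93374 -0.30530 -0.18688]
    [+0.33721 +0.92539 +0.17306]
    [+0.12010 -0.22461 +0.96702]
t = (0.1652, -0.3176, 1.1414) m
M0: Pc = R·M0+t = (+0.01280, -0.24525, +1.09900); u = 787.1·(+0.01280)/1.09900 + 337.6 = 346.7659, v = 420.9·(-0.24525)/1.09900 + 247.2 = 153.2716
M1: Pc = R·M1+t = (+0.24250, -0.16230, +1.12855); u = 787.1·(+0.24250)/1.12855 + 337.6 = 506.7289, v = 420.9·(-0.16230)/1.12855 + 247.2 = 186.6687
M2: Pc = R·M2+t = (+0.31760, -0.38995, +1.18380); u = 787.1·(+0.31760)/1.18380 + 337.6 = 548.7714, v = 420.9·(-0.38995)/1.18380 + 247.2 = 108.5546
M3: Pc = R·M3+t = (+0.08790, -0.47290, +1.15425); u = 787.1·(+0.08790)/1.15425 + 337.6 = 397.5418, v = 420.9·(-0.47290)/1.15425 + 247.2 = 74.7567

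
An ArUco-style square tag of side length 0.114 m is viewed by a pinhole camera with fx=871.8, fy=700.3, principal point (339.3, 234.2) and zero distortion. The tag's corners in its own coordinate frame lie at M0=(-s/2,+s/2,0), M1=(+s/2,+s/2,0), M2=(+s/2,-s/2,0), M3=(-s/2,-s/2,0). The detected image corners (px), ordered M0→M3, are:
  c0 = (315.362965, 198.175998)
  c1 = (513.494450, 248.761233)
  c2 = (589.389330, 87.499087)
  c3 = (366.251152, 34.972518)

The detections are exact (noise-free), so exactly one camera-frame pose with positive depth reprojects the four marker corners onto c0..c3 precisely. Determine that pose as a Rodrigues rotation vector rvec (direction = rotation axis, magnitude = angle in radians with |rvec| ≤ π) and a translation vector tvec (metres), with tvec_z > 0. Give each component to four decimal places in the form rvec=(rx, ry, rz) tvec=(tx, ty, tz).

Intrinsics K: fx=871.8, fy=700.3, cx=339.3, cy=234.2
Marker side s = 0.114 m; corners in marker frame (Z=0):
  M0 = (-0.0570, +0.0570, 0)
  M1 = (+0.0570, +0.0570, 0)
  M2 = (+0.0570, -0.0570, 0)
  M3 = (-0.0570, -0.0570, 0)
Detected image corners:
  c0 = (315.362965, 198.175998) px
  c1 = (513.494450, 248.761233) px
  c2 = (589.389330, 87.499087) px
  c3 = (366.251152, 34.972518) px
Planar DLT: solve 8×8 A·h = b for H (H[2,2]=1):
  H  [+1749.53622 -117.87114 +443.11698]
  H  [+422.40864 +1562.60552 +146.57724]
  H  [-0.20625 +0.97934 +1.00000]
B = K⁻¹H; ‖b₁‖=2.202329, ‖b₂‖=2.202329; λ = 2/(‖b₁‖+‖b₂‖) = 0.454065, sign → tz>0 ⇒ λ=+0.454065
r₁ = λ·B[:,0] = (+0.94767,+0.30520,-0.09365); r₂ = λ·B[:,1] = (-0.23446,+0.86446,+0.44468)
r₃ = r₁×r₂ = (+0.21668,-0.39945,+0.89078); SVD([r₁ r₂ r₃]) → R = UVᵀ:
  R  [+0.94767 -0.23446 +0.21668]
  R  [+0.30520 +0.86446 -0.39945]
  R  [-0.09365 +0.44468 +0.89078]
t = (+0.05407, -0.05681, +0.45406) m
tr R = 2.702907; θ = arccos((tr R − 1)/2) = 0.552045 rad = 31.630°
axis k = ((R−Rᵀ)₃₂, (R−Rᵀ)₁₃, (R−Rᵀ)₂₁) / (2 sinθ) = (+0.804813, +0.295874, +0.514524)
rvec = θ·k = (+0.444293, +0.163336, +0.284041)

rvec=(0.4443, 0.1633, 0.2840) tvec=(0.0541, -0.0568, 0.4541)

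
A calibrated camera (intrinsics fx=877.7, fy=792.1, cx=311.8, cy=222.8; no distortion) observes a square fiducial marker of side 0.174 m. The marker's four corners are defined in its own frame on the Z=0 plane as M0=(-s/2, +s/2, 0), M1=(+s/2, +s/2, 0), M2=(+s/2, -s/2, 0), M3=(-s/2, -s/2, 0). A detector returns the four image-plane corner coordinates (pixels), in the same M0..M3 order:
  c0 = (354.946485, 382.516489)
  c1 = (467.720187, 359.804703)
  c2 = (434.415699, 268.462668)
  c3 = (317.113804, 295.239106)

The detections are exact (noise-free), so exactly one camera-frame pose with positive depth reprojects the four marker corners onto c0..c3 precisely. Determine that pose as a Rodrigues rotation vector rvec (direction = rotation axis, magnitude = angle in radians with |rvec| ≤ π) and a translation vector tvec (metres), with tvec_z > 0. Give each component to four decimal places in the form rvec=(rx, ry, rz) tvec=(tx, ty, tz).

Intrinsics K: fx=877.7, fy=792.1, cx=311.8, cy=222.8
Marker side s = 0.174 m; corners in marker frame (Z=0):
  M0 = (-0.0870, +0.0870, 0)
  M1 = (+0.0870, +0.0870, 0)
  M2 = (+0.0870, -0.0870, 0)
  M3 = (-0.0870, -0.0870, 0)
Detected image corners:
  c0 = (354.946485, 382.516489) px
  c1 = (467.720187, 359.804703) px
  c2 = (434.415699, 268.462668) px
  c3 = (317.113804, 295.239106) px
Planar DLT: solve 8×8 A·h = b for H (H[2,2]=1):
  H  [+588.72135 +315.94519 +393.06998]
  H  [-201.73349 +605.44459 +327.80184]
  H  [-0.18319 +0.28286 +1.00000]
B = K⁻¹H; ‖b₁‖=0.785036, ‖b₂‖=0.785036; λ = 2/(‖b₁‖+‖b₂‖) = 1.273827, sign → tz>0 ⇒ λ=+1.273827
r₁ = λ·B[:,0] = (+0.93732,-0.25878,-0.23336); r₂ = λ·B[:,1] = (+0.33054,+0.87230,+0.36032)
r₃ = r₁×r₂ = (+0.11031,-0.41487,+0.90317); SVD([r₁ r₂ r₃]) → R = UVᵀ:
  R  [+0.93732 +0.33054 +0.11031]
  R  [-0.25878 +0.87230 -0.41487]
  R  [-0.23336 +0.36032 +0.90317]
t = (+0.11795, +0.16886, +1.27383) m
tr R = 2.712799; θ = arccos((tr R − 1)/2) = 0.542541 rad = 31.085°
axis k = ((R−Rᵀ)₃₂, (R−Rᵀ)₁₃, (R−Rᵀ)₂₁) / (2 sinθ) = (+0.750694, +0.332809, -0.570699)
rvec = θ·k = (+0.407282, +0.180563, -0.309628)

rvec=(0.4073, 0.1806, -0.3096) tvec=(0.1179, 0.1689, 1.2738)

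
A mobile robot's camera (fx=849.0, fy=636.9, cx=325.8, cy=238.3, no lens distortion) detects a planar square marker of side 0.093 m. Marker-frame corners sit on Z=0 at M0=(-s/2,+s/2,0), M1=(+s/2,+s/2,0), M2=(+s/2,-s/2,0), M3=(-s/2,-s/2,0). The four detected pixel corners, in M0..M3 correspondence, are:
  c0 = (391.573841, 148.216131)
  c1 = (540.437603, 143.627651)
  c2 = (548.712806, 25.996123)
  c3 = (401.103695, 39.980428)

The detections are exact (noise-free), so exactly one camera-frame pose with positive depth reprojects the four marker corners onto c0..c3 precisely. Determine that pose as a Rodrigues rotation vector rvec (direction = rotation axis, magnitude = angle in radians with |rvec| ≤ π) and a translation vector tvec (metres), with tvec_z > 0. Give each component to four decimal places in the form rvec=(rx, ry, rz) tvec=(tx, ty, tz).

rvec=(-0.0905, 0.4825, 0.0515) tvec=(0.0856, -0.1201, 0.5134)

Intrinsics K: fx=849.0, fy=636.9, cx=325.8, cy=238.3
Marker side s = 0.093 m; corners in marker frame (Z=0):
  M0 = (-0.0465, +0.0465, 0)
  M1 = (+0.0465, +0.0465, 0)
  M2 = (+0.0465, -0.0465, 0)
  M3 = (-0.0465, -0.0465, 0)
Detected image corners:
  c0 = (391.573841, 148.216131) px
  c1 = (540.437603, 143.627651) px
  c2 = (548.712806, 25.996123) px
  c3 = (401.103695, 39.980428) px
Planar DLT: solve 8×8 A·h = b for H (H[2,2]=1):
  H  [+1167.39699 -164.44021 +467.36264]
  H  [-181.29176 +1199.19890 +89.26890]
  H  [-0.90656 -0.14545 +1.00000]
B = K⁻¹H; ‖b₁‖=1.947630, ‖b₂‖=1.947629; λ = 2/(‖b₁‖+‖b₂‖) = 0.513445, sign → tz>0 ⇒ λ=+0.513445
r₁ = λ·B[:,0] = (+0.88462,+0.02801,-0.46547); r₂ = λ·B[:,1] = (-0.07079,+0.99469,-0.07468)
r₃ = r₁×r₂ = (+0.46091,+0.09902,+0.88191); SVD([r₁ r₂ r₃]) → R = UVᵀ:
  R  [+0.88462 -0.07079 +0.46091]
  R  [+0.02801 +0.99469 +0.09902]
  R  [-0.46547 -0.07468 +0.88191]
t = (+0.08561, -0.12014, +0.51344) m
tr R = 2.761221; θ = arccos((tr R − 1)/2) = 0.493647 rad = 28.284°
axis k = ((R−Rᵀ)₃₂, (R−Rᵀ)₁₃, (R−Rᵀ)₂₁) / (2 sinθ) = (-0.183287, +0.977516, +0.104250)
rvec = θ·k = (-0.090479, +0.482548, +0.051463)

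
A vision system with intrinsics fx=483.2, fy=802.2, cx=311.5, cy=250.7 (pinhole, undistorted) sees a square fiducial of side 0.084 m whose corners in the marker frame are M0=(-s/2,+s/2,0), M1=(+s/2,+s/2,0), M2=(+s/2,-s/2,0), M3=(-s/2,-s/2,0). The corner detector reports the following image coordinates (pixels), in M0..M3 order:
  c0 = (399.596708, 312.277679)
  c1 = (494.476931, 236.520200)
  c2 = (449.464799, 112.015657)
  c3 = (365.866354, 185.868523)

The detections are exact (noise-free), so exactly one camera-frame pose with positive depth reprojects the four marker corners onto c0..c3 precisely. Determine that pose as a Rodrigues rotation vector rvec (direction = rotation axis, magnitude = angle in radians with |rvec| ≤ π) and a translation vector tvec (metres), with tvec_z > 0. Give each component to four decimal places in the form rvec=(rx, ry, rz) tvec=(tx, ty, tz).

rvec=(-0.4988, 0.3649, -0.4008) tvec=(0.0985, -0.0216, 0.4183)

Intrinsics K: fx=483.2, fy=802.2, cx=311.5, cy=250.7
Marker side s = 0.084 m; corners in marker frame (Z=0):
  M0 = (-0.0420, +0.0420, 0)
  M1 = (+0.0420, +0.0420, 0)
  M2 = (+0.0420, -0.0420, 0)
  M3 = (-0.0420, -0.0420, 0)
Detected image corners:
  c0 = (399.596708, 312.277679) px
  c1 = (494.476931, 236.520200) px
  c2 = (449.464799, 112.015657) px
  c3 = (365.866354, 185.868523) px
Planar DLT: solve 8×8 A·h = b for H (H[2,2]=1):
  H  [+816.35768 -69.08911 +425.25051]
  H  [-1010.04095 +1228.22281 +209.25624]
  H  [-0.56739 -1.25469 +1.00000]
B = K⁻¹H; ‖b₁‖=2.390868, ‖b₂‖=2.390868; λ = 2/(‖b₁‖+‖b₂‖) = 0.418258, sign → tz>0 ⇒ λ=+0.418258
r₁ = λ·B[:,0] = (+0.85963,-0.45246,-0.23732); r₂ = λ·B[:,1] = (+0.27850,+0.80439,-0.52479)
r₃ = r₁×r₂ = (+0.42834,+0.38503,+0.81748); SVD([r₁ r₂ r₃]) → R = UVᵀ:
  R  [+0.85963 +0.27850 +0.42834]
  R  [-0.45246 +0.80439 +0.38503]
  R  [-0.23732 -0.52479 +0.81748]
t = (+0.09846, -0.02161, +0.41826) m
tr R = 2.481499; θ = arccos((tr R − 1)/2) = 0.736611 rad = 42.205°
axis k = ((R−Rᵀ)₃₂, (R−Rᵀ)₁₃, (R−Rᵀ)₂₁) / (2 sinθ) = (-0.677163, +0.495440, -0.544049)
rvec = θ·k = (-0.498806, +0.364947, -0.400752)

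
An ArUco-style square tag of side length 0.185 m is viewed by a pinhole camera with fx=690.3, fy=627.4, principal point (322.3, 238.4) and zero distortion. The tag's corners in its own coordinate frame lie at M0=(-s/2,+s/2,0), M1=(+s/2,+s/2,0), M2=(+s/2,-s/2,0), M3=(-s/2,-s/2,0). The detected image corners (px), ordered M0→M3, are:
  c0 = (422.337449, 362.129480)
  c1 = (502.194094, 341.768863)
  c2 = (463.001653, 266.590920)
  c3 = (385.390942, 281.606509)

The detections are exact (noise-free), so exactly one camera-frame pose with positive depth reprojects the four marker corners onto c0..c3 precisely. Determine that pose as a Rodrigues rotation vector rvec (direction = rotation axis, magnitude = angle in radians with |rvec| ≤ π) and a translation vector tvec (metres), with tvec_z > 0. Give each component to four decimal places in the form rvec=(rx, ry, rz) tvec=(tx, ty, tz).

rvec=(-0.4865, -0.3728, -0.2620) tvec=(0.2367, 0.1571, 1.3446)

Intrinsics K: fx=690.3, fy=627.4, cx=322.3, cy=238.4
Marker side s = 0.185 m; corners in marker frame (Z=0):
  M0 = (-0.0925, +0.0925, 0)
  M1 = (+0.0925, +0.0925, 0)
  M2 = (+0.0925, -0.0925, 0)
  M3 = (-0.0925, -0.0925, 0)
Detected image corners:
  c0 = (422.337449, 362.129480) px
  c1 = (502.194094, 341.768863) px
  c2 = (463.001653, 266.590920) px
  c3 = (385.390942, 281.606509) px
Planar DLT: solve 8×8 A·h = b for H (H[2,2]=1):
  H  [+559.63835 +72.70965 +443.80444]
  H  [-0.41943 +326.30935 +311.69383]
  H  [+0.30282 -0.30061 +1.00000]
B = K⁻¹H; ‖b₁‖=0.743706, ‖b₂‖=0.743706; λ = 2/(‖b₁‖+‖b₂‖) = 1.344617, sign → tz>0 ⇒ λ=+1.344617
r₁ = λ·B[:,0] = (+0.89999,-0.15562,+0.40718); r₂ = λ·B[:,1] = (+0.33035,+0.85292,-0.40421)
r₃ = r₁×r₂ = (-0.28439,+0.49830,+0.81904); SVD([r₁ r₂ r₃]) → R = UVᵀ:
  R  [+0.89999 +0.33035 -0.28439]
  R  [-0.15562 +0.85292 +0.49830]
  R  [+0.40718 -0.40421 +0.81904]
t = (+0.23668, +0.15708, +1.34462) m
tr R = 2.571954; θ = arccos((tr R − 1)/2) = 0.666521 rad = 38.189°
axis k = ((R−Rᵀ)₃₂, (R−Rᵀ)₁₃, (R−Rᵀ)₂₁) / (2 sinθ) = (-0.729884, -0.559290, -0.393020)
rvec = θ·k = (-0.486483, -0.372778, -0.261956)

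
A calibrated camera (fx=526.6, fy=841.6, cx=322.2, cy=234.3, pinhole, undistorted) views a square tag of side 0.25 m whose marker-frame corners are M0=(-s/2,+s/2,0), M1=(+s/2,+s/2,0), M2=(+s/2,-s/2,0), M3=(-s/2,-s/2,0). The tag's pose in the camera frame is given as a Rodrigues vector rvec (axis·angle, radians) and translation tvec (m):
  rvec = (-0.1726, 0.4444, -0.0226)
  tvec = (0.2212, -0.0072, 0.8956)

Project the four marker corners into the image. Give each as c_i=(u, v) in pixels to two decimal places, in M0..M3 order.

Intrinsics K: fx=526.6, fy=841.6, cx=322.2, cy=234.3
Marker side s = 0.25 m; corners in marker frame (Z=0):
  M0 = (-0.1250, +0.1250, 0)
  M1 = (+0.1250, +0.1250, 0)
  M2 = (+0.1250, -0.1250, 0)
  M3 = (-0.1250, -0.1250, 0)
rvec = (-0.1726, 0.4444, -0.0226), |rvec| = θ = 0.47728 rad = 27.346°
Rodrigues: sinθ=0.45936, 1−cosθ=0.11175; R = I + sinθ·[k]× + (1−cosθ)·[k]×²:
    [+0.90286 -0.01588 +0.42963]
    [-0.05938 +0.98513 +0.16119]
    [-0.42581 -0.17105 +0.88850]
t = (0.2212, -0.0072, 0.8956) m
M0: Pc = R·M0+t = (+0.10636, +0.12336, +0.92744); u = 526.6·(+0.10636)/0.92744 + 322.2 = 382.5893, v = 841.6·(+0.12336)/0.92744 + 234.3 = 346.2458
M1: Pc = R·M1+t = (+0.33207, +0.10852, +0.82099); u = 526.6·(+0.33207)/0.82099 + 322.2 = 535.1979, v = 841.6·(+0.10852)/0.82099 + 234.3 = 345.5430
M2: Pc = R·M2+t = (+0.33604, -0.13776, +0.86376); u = 526.6·(+0.33604)/0.86376 + 322.2 = 527.0729, v = 841.6·(-0.13776)/0.86376 + 234.3 = 100.0692
M3: Pc = R·M3+t = (+0.11033, -0.12292, +0.97021); u = 526.6·(+0.11033)/0.97021 + 322.2 = 382.0821, v = 841.6·(-0.12292)/0.97021 + 234.3 = 127.6745

c0=(382.59, 346.25) c1=(535.20, 345.54) c2=(527.07, 100.07) c3=(382.08, 127.67)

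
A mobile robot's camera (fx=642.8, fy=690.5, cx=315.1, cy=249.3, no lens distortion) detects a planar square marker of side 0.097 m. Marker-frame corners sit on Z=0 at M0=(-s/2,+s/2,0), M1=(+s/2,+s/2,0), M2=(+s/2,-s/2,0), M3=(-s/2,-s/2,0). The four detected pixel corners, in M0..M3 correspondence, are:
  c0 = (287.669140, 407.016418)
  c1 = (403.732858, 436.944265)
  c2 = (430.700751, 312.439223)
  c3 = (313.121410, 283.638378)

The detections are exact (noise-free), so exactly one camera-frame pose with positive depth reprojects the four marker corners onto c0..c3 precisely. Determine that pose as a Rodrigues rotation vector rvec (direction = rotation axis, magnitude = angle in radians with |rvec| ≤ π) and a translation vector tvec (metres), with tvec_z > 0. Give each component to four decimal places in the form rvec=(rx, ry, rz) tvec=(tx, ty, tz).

rvec=(0.0489, 0.0681, 0.2193) tvec=(0.0352, 0.0839, 0.5220)

Intrinsics K: fx=642.8, fy=690.5, cx=315.1, cy=249.3
Marker side s = 0.097 m; corners in marker frame (Z=0):
  M0 = (-0.0485, +0.0485, 0)
  M1 = (+0.0485, +0.0485, 0)
  M2 = (+0.0485, -0.0485, 0)
  M3 = (-0.0485, -0.0485, 0)
Detected image corners:
  c0 = (287.669140, 407.016418) px
  c1 = (403.732858, 436.944265) px
  c2 = (430.700751, 312.439223) px
  c3 = (313.121410, 283.638378) px
Planar DLT: solve 8×8 A·h = b for H (H[2,2]=1):
  H  [+1161.57133 -231.75904 +358.40061]
  H  [+259.87825 +1316.24596 +360.24645]
  H  [-0.11910 +0.10703 +1.00000]
B = K⁻¹H; ‖b₁‖=1.915695, ‖b₂‖=1.915695; λ = 2/(‖b₁‖+‖b₂‖) = 0.522004, sign → tz>0 ⇒ λ=+0.522004
r₁ = λ·B[:,0] = (+0.97376,+0.21891,-0.06217); r₂ = λ·B[:,1] = (-0.21559,+0.97488,+0.05587)
r₃ = r₁×r₂ = (+0.07284,-0.04100,+0.99650); SVD([r₁ r₂ r₃]) → R = UVᵀ:
  R  [+0.97376 -0.21559 +0.07284]
  R  [+0.21891 +0.97488 -0.04100]
  R  [-0.06217 +0.05587 +0.99650]
t = (+0.03516, +0.08387, +0.52200) m
tr R = 2.945147; θ = arccos((tr R − 1)/2) = 0.234746 rad = 13.450°
axis k = ((R−Rᵀ)₃₂, (R−Rᵀ)₁₃, (R−Rᵀ)₂₁) / (2 sinθ) = (+0.208237, +0.290224, +0.934027)
rvec = θ·k = (+0.048883, +0.068129, +0.219260)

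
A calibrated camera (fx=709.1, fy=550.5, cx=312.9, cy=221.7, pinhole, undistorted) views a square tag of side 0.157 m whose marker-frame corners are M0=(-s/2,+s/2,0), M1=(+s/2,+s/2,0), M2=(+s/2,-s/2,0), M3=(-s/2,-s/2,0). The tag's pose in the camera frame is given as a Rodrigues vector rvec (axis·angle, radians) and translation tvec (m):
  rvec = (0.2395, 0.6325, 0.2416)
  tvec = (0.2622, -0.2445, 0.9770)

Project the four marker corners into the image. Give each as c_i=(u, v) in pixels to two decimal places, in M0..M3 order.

c0=(441.53, 119.64) c1=(544.00, 136.95) c2=(573.85, 43.03) c3=(464.07, 33.08)

Intrinsics K: fx=709.1, fy=550.5, cx=312.9, cy=221.7
Marker side s = 0.157 m; corners in marker frame (Z=0):
  M0 = (-0.0785, +0.0785, 0)
  M1 = (+0.0785, +0.0785, 0)
  M2 = (+0.0785, -0.0785, 0)
  M3 = (-0.0785, -0.0785, 0)
rvec = (0.2395, 0.6325, 0.2416), |rvec| = θ = 0.71818 rad = 41.149°
Rodrigues: sinθ=0.65802, 1−cosθ=0.24700; R = I + sinθ·[k]× + (1−cosθ)·[k]×²:
    [+0.78047 -0.14882 +0.60722]
    [+0.29390 +0.94458 -0.14626]
    [-0.55180 +0.29261 +0.78095]
t = (0.2622, -0.2445, 0.9770) m
M0: Pc = R·M0+t = (+0.18925, -0.19342, +1.04329); u = 709.1·(+0.18925)/1.04329 + 312.9 = 441.5298, v = 550.5·(-0.19342)/1.04329 + 221.7 = 119.6392
M1: Pc = R·M1+t = (+0.31178, -0.14728, +0.95665); u = 709.1·(+0.31178)/0.95665 + 312.9 = 544.0041, v = 550.5·(-0.14728)/0.95665 + 221.7 = 136.9491
M2: Pc = R·M2+t = (+0.33515, -0.29558, +0.91071); u = 709.1·(+0.33515)/0.91071 + 312.9 = 573.8540, v = 550.5·(-0.29558)/0.91071 + 221.7 = 43.0315
M3: Pc = R·M3+t = (+0.21262, -0.34172, +0.99735); u = 709.1·(+0.21262)/0.99735 + 312.9 = 464.0666, v = 550.5·(-0.34172)/0.99735 + 221.7 = 33.0822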